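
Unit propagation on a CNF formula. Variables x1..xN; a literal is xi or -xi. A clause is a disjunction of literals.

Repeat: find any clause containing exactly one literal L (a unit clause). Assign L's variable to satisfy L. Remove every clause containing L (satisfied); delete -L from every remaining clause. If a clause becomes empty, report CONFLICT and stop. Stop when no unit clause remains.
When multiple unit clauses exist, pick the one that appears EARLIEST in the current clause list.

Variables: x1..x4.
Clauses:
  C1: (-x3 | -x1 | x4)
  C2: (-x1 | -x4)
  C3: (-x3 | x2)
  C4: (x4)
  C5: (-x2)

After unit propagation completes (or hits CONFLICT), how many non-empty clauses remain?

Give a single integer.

unit clause [4] forces x4=T; simplify:
  drop -4 from [-1, -4] -> [-1]
  satisfied 2 clause(s); 3 remain; assigned so far: [4]
unit clause [-1] forces x1=F; simplify:
  satisfied 1 clause(s); 2 remain; assigned so far: [1, 4]
unit clause [-2] forces x2=F; simplify:
  drop 2 from [-3, 2] -> [-3]
  satisfied 1 clause(s); 1 remain; assigned so far: [1, 2, 4]
unit clause [-3] forces x3=F; simplify:
  satisfied 1 clause(s); 0 remain; assigned so far: [1, 2, 3, 4]

Answer: 0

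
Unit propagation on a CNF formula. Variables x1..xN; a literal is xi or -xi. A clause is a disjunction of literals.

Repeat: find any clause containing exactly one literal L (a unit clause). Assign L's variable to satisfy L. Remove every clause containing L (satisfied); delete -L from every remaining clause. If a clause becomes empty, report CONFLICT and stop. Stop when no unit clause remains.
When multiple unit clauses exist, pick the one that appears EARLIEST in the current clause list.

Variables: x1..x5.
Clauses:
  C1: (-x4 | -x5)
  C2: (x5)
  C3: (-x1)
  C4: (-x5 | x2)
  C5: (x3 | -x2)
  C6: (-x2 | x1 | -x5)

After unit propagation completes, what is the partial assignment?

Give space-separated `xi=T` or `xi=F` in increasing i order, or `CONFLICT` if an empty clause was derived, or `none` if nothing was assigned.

unit clause [5] forces x5=T; simplify:
  drop -5 from [-4, -5] -> [-4]
  drop -5 from [-5, 2] -> [2]
  drop -5 from [-2, 1, -5] -> [-2, 1]
  satisfied 1 clause(s); 5 remain; assigned so far: [5]
unit clause [-4] forces x4=F; simplify:
  satisfied 1 clause(s); 4 remain; assigned so far: [4, 5]
unit clause [-1] forces x1=F; simplify:
  drop 1 from [-2, 1] -> [-2]
  satisfied 1 clause(s); 3 remain; assigned so far: [1, 4, 5]
unit clause [2] forces x2=T; simplify:
  drop -2 from [3, -2] -> [3]
  drop -2 from [-2] -> [] (empty!)
  satisfied 1 clause(s); 2 remain; assigned so far: [1, 2, 4, 5]
CONFLICT (empty clause)

Answer: CONFLICT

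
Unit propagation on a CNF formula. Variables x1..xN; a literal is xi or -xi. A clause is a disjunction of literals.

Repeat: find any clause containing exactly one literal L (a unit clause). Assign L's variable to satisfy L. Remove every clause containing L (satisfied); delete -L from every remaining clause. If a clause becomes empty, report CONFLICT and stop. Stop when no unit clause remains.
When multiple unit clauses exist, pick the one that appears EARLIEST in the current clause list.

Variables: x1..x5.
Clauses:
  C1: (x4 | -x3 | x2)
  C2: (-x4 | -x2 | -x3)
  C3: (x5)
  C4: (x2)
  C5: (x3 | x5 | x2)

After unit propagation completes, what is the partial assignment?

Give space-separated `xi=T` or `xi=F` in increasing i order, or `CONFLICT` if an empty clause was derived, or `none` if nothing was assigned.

unit clause [5] forces x5=T; simplify:
  satisfied 2 clause(s); 3 remain; assigned so far: [5]
unit clause [2] forces x2=T; simplify:
  drop -2 from [-4, -2, -3] -> [-4, -3]
  satisfied 2 clause(s); 1 remain; assigned so far: [2, 5]

Answer: x2=T x5=T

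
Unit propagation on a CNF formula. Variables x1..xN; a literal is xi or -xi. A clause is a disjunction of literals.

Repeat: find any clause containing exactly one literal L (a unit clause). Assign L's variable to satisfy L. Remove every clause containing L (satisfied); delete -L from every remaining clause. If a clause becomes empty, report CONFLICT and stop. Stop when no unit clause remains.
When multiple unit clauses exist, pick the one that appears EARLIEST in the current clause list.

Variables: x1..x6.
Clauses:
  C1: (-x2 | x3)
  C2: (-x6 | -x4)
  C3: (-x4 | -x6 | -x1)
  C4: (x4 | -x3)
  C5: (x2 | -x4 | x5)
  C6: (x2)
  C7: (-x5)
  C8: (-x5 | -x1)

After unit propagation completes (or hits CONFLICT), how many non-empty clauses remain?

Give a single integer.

Answer: 0

Derivation:
unit clause [2] forces x2=T; simplify:
  drop -2 from [-2, 3] -> [3]
  satisfied 2 clause(s); 6 remain; assigned so far: [2]
unit clause [3] forces x3=T; simplify:
  drop -3 from [4, -3] -> [4]
  satisfied 1 clause(s); 5 remain; assigned so far: [2, 3]
unit clause [4] forces x4=T; simplify:
  drop -4 from [-6, -4] -> [-6]
  drop -4 from [-4, -6, -1] -> [-6, -1]
  satisfied 1 clause(s); 4 remain; assigned so far: [2, 3, 4]
unit clause [-6] forces x6=F; simplify:
  satisfied 2 clause(s); 2 remain; assigned so far: [2, 3, 4, 6]
unit clause [-5] forces x5=F; simplify:
  satisfied 2 clause(s); 0 remain; assigned so far: [2, 3, 4, 5, 6]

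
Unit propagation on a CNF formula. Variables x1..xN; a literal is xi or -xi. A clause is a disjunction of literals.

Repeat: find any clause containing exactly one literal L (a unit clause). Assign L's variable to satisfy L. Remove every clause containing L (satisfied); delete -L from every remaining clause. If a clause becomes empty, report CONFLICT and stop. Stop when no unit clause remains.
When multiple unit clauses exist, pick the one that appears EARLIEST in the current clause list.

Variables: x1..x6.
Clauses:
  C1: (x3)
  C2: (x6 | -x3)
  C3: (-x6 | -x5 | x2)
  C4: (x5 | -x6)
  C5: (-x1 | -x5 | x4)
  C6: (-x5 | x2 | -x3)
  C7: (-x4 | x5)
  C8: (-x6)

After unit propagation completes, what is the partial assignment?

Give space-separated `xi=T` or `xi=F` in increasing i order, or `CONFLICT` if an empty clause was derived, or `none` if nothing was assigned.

Answer: CONFLICT

Derivation:
unit clause [3] forces x3=T; simplify:
  drop -3 from [6, -3] -> [6]
  drop -3 from [-5, 2, -3] -> [-5, 2]
  satisfied 1 clause(s); 7 remain; assigned so far: [3]
unit clause [6] forces x6=T; simplify:
  drop -6 from [-6, -5, 2] -> [-5, 2]
  drop -6 from [5, -6] -> [5]
  drop -6 from [-6] -> [] (empty!)
  satisfied 1 clause(s); 6 remain; assigned so far: [3, 6]
CONFLICT (empty clause)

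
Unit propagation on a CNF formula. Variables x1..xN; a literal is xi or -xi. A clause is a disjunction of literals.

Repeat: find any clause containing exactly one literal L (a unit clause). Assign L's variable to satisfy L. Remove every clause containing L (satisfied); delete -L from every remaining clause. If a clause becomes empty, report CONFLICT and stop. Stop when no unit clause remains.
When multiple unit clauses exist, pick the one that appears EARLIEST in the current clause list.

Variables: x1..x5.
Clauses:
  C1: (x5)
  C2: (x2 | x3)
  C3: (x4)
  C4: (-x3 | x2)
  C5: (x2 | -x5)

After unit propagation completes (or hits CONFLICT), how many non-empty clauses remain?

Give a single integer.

unit clause [5] forces x5=T; simplify:
  drop -5 from [2, -5] -> [2]
  satisfied 1 clause(s); 4 remain; assigned so far: [5]
unit clause [4] forces x4=T; simplify:
  satisfied 1 clause(s); 3 remain; assigned so far: [4, 5]
unit clause [2] forces x2=T; simplify:
  satisfied 3 clause(s); 0 remain; assigned so far: [2, 4, 5]

Answer: 0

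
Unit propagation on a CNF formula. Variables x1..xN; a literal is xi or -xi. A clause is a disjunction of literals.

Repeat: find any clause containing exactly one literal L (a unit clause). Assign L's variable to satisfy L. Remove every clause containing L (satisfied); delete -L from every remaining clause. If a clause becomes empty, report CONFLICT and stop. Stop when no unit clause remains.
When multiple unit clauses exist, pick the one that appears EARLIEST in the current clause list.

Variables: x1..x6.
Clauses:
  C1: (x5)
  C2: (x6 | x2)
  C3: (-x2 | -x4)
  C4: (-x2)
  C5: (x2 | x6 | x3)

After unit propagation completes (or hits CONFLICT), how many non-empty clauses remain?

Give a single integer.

unit clause [5] forces x5=T; simplify:
  satisfied 1 clause(s); 4 remain; assigned so far: [5]
unit clause [-2] forces x2=F; simplify:
  drop 2 from [6, 2] -> [6]
  drop 2 from [2, 6, 3] -> [6, 3]
  satisfied 2 clause(s); 2 remain; assigned so far: [2, 5]
unit clause [6] forces x6=T; simplify:
  satisfied 2 clause(s); 0 remain; assigned so far: [2, 5, 6]

Answer: 0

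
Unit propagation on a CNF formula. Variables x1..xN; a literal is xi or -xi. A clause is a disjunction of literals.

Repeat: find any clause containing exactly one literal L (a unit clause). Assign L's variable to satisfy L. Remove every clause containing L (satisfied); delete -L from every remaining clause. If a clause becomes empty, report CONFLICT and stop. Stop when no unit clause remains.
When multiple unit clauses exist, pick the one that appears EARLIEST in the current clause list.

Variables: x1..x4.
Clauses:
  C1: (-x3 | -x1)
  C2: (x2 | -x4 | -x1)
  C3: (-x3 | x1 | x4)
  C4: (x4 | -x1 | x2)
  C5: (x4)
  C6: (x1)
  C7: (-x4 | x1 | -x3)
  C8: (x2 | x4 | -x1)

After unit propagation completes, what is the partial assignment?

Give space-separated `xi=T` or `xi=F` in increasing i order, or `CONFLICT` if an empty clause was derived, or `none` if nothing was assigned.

unit clause [4] forces x4=T; simplify:
  drop -4 from [2, -4, -1] -> [2, -1]
  drop -4 from [-4, 1, -3] -> [1, -3]
  satisfied 4 clause(s); 4 remain; assigned so far: [4]
unit clause [1] forces x1=T; simplify:
  drop -1 from [-3, -1] -> [-3]
  drop -1 from [2, -1] -> [2]
  satisfied 2 clause(s); 2 remain; assigned so far: [1, 4]
unit clause [-3] forces x3=F; simplify:
  satisfied 1 clause(s); 1 remain; assigned so far: [1, 3, 4]
unit clause [2] forces x2=T; simplify:
  satisfied 1 clause(s); 0 remain; assigned so far: [1, 2, 3, 4]

Answer: x1=T x2=T x3=F x4=T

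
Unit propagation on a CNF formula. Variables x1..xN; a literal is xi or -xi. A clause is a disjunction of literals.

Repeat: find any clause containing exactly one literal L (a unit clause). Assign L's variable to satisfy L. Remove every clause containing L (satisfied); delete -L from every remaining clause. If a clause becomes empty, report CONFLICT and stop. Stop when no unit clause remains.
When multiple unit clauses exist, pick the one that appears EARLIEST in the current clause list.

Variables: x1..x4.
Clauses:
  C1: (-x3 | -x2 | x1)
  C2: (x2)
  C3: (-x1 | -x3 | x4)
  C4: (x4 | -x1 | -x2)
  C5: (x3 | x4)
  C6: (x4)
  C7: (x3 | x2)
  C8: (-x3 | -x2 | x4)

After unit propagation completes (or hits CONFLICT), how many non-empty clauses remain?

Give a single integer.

unit clause [2] forces x2=T; simplify:
  drop -2 from [-3, -2, 1] -> [-3, 1]
  drop -2 from [4, -1, -2] -> [4, -1]
  drop -2 from [-3, -2, 4] -> [-3, 4]
  satisfied 2 clause(s); 6 remain; assigned so far: [2]
unit clause [4] forces x4=T; simplify:
  satisfied 5 clause(s); 1 remain; assigned so far: [2, 4]

Answer: 1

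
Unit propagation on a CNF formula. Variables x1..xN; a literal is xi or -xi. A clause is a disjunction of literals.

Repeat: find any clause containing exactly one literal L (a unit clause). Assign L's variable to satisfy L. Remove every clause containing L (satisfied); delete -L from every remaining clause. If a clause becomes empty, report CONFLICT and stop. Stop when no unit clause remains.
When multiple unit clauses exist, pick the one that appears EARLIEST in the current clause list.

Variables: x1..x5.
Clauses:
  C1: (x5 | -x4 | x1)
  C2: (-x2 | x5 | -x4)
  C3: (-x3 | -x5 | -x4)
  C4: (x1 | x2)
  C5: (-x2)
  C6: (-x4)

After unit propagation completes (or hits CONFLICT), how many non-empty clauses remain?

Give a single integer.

Answer: 0

Derivation:
unit clause [-2] forces x2=F; simplify:
  drop 2 from [1, 2] -> [1]
  satisfied 2 clause(s); 4 remain; assigned so far: [2]
unit clause [1] forces x1=T; simplify:
  satisfied 2 clause(s); 2 remain; assigned so far: [1, 2]
unit clause [-4] forces x4=F; simplify:
  satisfied 2 clause(s); 0 remain; assigned so far: [1, 2, 4]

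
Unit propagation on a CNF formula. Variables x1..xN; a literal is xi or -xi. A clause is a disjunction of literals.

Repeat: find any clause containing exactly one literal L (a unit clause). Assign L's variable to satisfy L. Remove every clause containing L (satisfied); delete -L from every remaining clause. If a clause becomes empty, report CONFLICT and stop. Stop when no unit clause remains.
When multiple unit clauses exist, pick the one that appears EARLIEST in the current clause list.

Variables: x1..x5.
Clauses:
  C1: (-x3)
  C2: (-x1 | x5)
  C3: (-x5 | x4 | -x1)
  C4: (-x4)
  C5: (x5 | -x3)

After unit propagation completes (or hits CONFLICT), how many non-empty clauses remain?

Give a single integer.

Answer: 2

Derivation:
unit clause [-3] forces x3=F; simplify:
  satisfied 2 clause(s); 3 remain; assigned so far: [3]
unit clause [-4] forces x4=F; simplify:
  drop 4 from [-5, 4, -1] -> [-5, -1]
  satisfied 1 clause(s); 2 remain; assigned so far: [3, 4]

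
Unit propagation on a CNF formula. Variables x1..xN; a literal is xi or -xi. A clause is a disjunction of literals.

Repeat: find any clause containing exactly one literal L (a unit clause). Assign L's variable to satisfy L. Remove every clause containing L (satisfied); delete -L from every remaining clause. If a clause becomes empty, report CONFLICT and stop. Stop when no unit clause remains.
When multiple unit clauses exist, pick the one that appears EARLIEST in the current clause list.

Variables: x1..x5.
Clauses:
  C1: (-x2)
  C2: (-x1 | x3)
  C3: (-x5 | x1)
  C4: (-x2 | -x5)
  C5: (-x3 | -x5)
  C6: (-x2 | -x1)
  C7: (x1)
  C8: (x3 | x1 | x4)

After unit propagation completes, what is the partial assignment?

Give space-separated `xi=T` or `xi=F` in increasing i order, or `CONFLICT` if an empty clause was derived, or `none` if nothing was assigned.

Answer: x1=T x2=F x3=T x5=F

Derivation:
unit clause [-2] forces x2=F; simplify:
  satisfied 3 clause(s); 5 remain; assigned so far: [2]
unit clause [1] forces x1=T; simplify:
  drop -1 from [-1, 3] -> [3]
  satisfied 3 clause(s); 2 remain; assigned so far: [1, 2]
unit clause [3] forces x3=T; simplify:
  drop -3 from [-3, -5] -> [-5]
  satisfied 1 clause(s); 1 remain; assigned so far: [1, 2, 3]
unit clause [-5] forces x5=F; simplify:
  satisfied 1 clause(s); 0 remain; assigned so far: [1, 2, 3, 5]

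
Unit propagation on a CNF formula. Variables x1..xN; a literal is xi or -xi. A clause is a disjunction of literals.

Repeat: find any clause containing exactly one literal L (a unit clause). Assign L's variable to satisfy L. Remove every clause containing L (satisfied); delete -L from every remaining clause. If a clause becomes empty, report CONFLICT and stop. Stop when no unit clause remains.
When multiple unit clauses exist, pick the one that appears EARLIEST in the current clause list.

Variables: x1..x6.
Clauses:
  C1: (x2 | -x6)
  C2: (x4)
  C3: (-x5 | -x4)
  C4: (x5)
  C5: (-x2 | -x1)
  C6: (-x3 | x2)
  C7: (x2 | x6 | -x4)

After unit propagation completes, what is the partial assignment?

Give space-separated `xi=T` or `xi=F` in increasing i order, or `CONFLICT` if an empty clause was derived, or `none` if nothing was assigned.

unit clause [4] forces x4=T; simplify:
  drop -4 from [-5, -4] -> [-5]
  drop -4 from [2, 6, -4] -> [2, 6]
  satisfied 1 clause(s); 6 remain; assigned so far: [4]
unit clause [-5] forces x5=F; simplify:
  drop 5 from [5] -> [] (empty!)
  satisfied 1 clause(s); 5 remain; assigned so far: [4, 5]
CONFLICT (empty clause)

Answer: CONFLICT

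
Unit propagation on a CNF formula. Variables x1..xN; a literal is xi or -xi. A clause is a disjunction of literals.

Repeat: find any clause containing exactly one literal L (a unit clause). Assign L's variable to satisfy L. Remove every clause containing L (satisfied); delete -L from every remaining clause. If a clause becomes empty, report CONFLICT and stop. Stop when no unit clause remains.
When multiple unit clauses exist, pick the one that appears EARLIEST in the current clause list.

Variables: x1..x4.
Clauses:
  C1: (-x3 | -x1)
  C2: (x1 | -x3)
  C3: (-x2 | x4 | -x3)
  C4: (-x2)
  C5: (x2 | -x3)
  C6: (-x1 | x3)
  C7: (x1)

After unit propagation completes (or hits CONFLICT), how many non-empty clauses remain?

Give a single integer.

Answer: 0

Derivation:
unit clause [-2] forces x2=F; simplify:
  drop 2 from [2, -3] -> [-3]
  satisfied 2 clause(s); 5 remain; assigned so far: [2]
unit clause [-3] forces x3=F; simplify:
  drop 3 from [-1, 3] -> [-1]
  satisfied 3 clause(s); 2 remain; assigned so far: [2, 3]
unit clause [-1] forces x1=F; simplify:
  drop 1 from [1] -> [] (empty!)
  satisfied 1 clause(s); 1 remain; assigned so far: [1, 2, 3]
CONFLICT (empty clause)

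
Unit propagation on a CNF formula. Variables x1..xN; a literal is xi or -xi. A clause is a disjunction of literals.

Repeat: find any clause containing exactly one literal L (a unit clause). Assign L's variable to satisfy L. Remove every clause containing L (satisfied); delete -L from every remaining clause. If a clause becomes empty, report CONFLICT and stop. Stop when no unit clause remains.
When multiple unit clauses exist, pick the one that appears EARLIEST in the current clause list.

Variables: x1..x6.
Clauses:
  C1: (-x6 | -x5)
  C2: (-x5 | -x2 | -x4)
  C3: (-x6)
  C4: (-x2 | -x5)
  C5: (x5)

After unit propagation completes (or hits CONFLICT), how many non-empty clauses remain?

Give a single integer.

unit clause [-6] forces x6=F; simplify:
  satisfied 2 clause(s); 3 remain; assigned so far: [6]
unit clause [5] forces x5=T; simplify:
  drop -5 from [-5, -2, -4] -> [-2, -4]
  drop -5 from [-2, -5] -> [-2]
  satisfied 1 clause(s); 2 remain; assigned so far: [5, 6]
unit clause [-2] forces x2=F; simplify:
  satisfied 2 clause(s); 0 remain; assigned so far: [2, 5, 6]

Answer: 0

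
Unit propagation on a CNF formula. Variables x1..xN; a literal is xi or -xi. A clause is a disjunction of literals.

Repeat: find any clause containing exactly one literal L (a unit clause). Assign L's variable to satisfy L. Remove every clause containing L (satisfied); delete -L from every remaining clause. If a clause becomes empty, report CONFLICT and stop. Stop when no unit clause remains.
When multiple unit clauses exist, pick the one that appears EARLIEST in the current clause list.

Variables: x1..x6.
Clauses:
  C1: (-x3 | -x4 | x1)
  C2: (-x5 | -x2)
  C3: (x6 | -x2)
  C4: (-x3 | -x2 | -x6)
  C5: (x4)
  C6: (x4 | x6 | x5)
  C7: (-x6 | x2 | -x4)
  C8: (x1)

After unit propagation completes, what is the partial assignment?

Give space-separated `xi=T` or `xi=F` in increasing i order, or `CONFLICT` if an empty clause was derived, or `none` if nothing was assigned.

Answer: x1=T x4=T

Derivation:
unit clause [4] forces x4=T; simplify:
  drop -4 from [-3, -4, 1] -> [-3, 1]
  drop -4 from [-6, 2, -4] -> [-6, 2]
  satisfied 2 clause(s); 6 remain; assigned so far: [4]
unit clause [1] forces x1=T; simplify:
  satisfied 2 clause(s); 4 remain; assigned so far: [1, 4]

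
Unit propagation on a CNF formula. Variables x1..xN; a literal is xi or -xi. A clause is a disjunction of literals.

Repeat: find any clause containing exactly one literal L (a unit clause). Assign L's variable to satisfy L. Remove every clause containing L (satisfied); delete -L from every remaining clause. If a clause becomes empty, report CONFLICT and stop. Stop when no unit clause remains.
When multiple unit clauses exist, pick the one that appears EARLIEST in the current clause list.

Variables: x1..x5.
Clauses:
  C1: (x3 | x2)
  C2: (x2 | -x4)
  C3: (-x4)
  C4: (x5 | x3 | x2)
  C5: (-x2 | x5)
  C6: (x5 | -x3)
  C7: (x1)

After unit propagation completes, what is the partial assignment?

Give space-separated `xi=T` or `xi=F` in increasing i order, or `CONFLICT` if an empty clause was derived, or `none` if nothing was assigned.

unit clause [-4] forces x4=F; simplify:
  satisfied 2 clause(s); 5 remain; assigned so far: [4]
unit clause [1] forces x1=T; simplify:
  satisfied 1 clause(s); 4 remain; assigned so far: [1, 4]

Answer: x1=T x4=F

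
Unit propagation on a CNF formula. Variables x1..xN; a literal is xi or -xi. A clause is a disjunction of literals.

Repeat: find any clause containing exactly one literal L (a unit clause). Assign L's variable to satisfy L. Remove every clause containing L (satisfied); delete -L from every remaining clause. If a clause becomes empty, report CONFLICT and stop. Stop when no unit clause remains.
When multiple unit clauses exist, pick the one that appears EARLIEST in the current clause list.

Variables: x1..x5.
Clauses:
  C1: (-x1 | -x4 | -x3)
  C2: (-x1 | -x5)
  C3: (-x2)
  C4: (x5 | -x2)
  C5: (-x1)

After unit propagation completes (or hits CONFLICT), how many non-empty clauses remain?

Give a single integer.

Answer: 0

Derivation:
unit clause [-2] forces x2=F; simplify:
  satisfied 2 clause(s); 3 remain; assigned so far: [2]
unit clause [-1] forces x1=F; simplify:
  satisfied 3 clause(s); 0 remain; assigned so far: [1, 2]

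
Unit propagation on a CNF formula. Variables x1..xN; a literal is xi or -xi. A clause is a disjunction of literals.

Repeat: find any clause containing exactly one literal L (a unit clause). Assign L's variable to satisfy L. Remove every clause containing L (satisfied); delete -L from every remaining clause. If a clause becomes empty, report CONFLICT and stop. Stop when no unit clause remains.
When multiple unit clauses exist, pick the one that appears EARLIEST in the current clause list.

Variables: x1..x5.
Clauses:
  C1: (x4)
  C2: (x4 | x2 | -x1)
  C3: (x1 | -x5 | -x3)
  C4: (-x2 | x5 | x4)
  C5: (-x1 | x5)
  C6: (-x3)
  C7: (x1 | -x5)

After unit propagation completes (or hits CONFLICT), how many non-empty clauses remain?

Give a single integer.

unit clause [4] forces x4=T; simplify:
  satisfied 3 clause(s); 4 remain; assigned so far: [4]
unit clause [-3] forces x3=F; simplify:
  satisfied 2 clause(s); 2 remain; assigned so far: [3, 4]

Answer: 2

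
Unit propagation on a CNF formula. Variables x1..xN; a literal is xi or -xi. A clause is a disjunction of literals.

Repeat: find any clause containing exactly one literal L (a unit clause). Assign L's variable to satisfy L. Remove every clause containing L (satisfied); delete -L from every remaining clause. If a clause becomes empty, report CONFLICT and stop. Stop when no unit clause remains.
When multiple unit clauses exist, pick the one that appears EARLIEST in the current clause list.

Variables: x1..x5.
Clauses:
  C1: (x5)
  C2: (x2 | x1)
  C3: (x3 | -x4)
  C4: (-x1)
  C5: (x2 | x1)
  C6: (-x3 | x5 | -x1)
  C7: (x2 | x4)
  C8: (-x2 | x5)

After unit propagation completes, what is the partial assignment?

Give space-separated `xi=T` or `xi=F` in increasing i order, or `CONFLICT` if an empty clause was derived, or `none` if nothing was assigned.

Answer: x1=F x2=T x5=T

Derivation:
unit clause [5] forces x5=T; simplify:
  satisfied 3 clause(s); 5 remain; assigned so far: [5]
unit clause [-1] forces x1=F; simplify:
  drop 1 from [2, 1] -> [2]
  drop 1 from [2, 1] -> [2]
  satisfied 1 clause(s); 4 remain; assigned so far: [1, 5]
unit clause [2] forces x2=T; simplify:
  satisfied 3 clause(s); 1 remain; assigned so far: [1, 2, 5]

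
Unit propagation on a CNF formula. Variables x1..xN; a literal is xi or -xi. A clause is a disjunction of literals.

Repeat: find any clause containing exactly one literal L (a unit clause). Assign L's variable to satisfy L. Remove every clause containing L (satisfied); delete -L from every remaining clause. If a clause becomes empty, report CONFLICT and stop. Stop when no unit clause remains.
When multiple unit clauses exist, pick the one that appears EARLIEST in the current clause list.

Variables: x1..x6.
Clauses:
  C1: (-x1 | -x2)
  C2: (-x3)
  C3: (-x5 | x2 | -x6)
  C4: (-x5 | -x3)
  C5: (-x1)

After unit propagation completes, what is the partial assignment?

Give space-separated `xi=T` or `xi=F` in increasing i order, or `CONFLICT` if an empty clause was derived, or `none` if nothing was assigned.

Answer: x1=F x3=F

Derivation:
unit clause [-3] forces x3=F; simplify:
  satisfied 2 clause(s); 3 remain; assigned so far: [3]
unit clause [-1] forces x1=F; simplify:
  satisfied 2 clause(s); 1 remain; assigned so far: [1, 3]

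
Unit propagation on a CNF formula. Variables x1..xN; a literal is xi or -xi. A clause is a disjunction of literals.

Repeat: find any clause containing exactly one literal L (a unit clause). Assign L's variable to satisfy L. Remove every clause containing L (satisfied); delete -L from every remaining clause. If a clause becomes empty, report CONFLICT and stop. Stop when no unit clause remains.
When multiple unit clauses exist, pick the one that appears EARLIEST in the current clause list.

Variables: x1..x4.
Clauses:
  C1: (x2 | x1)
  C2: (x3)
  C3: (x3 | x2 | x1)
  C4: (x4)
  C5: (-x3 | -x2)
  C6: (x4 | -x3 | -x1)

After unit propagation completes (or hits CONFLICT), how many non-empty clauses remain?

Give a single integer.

unit clause [3] forces x3=T; simplify:
  drop -3 from [-3, -2] -> [-2]
  drop -3 from [4, -3, -1] -> [4, -1]
  satisfied 2 clause(s); 4 remain; assigned so far: [3]
unit clause [4] forces x4=T; simplify:
  satisfied 2 clause(s); 2 remain; assigned so far: [3, 4]
unit clause [-2] forces x2=F; simplify:
  drop 2 from [2, 1] -> [1]
  satisfied 1 clause(s); 1 remain; assigned so far: [2, 3, 4]
unit clause [1] forces x1=T; simplify:
  satisfied 1 clause(s); 0 remain; assigned so far: [1, 2, 3, 4]

Answer: 0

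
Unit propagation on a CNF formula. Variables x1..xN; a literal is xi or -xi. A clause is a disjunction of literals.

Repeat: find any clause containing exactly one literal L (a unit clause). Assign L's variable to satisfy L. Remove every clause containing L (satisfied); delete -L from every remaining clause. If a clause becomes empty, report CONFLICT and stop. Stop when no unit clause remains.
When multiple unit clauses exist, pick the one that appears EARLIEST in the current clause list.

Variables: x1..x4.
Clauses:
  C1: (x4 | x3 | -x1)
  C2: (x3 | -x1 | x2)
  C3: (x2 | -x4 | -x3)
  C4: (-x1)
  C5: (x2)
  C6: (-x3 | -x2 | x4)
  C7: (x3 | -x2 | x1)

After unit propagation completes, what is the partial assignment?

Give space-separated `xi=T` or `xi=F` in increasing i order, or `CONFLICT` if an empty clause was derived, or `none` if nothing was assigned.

Answer: x1=F x2=T x3=T x4=T

Derivation:
unit clause [-1] forces x1=F; simplify:
  drop 1 from [3, -2, 1] -> [3, -2]
  satisfied 3 clause(s); 4 remain; assigned so far: [1]
unit clause [2] forces x2=T; simplify:
  drop -2 from [-3, -2, 4] -> [-3, 4]
  drop -2 from [3, -2] -> [3]
  satisfied 2 clause(s); 2 remain; assigned so far: [1, 2]
unit clause [3] forces x3=T; simplify:
  drop -3 from [-3, 4] -> [4]
  satisfied 1 clause(s); 1 remain; assigned so far: [1, 2, 3]
unit clause [4] forces x4=T; simplify:
  satisfied 1 clause(s); 0 remain; assigned so far: [1, 2, 3, 4]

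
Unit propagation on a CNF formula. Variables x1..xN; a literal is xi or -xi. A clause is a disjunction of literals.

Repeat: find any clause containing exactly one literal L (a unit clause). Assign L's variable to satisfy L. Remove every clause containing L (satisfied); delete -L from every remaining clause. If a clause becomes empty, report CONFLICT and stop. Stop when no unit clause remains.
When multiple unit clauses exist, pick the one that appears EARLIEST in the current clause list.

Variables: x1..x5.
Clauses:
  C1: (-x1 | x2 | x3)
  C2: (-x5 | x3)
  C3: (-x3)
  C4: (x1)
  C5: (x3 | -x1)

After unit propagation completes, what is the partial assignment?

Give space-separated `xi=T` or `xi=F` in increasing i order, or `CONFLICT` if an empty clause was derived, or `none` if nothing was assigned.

Answer: CONFLICT

Derivation:
unit clause [-3] forces x3=F; simplify:
  drop 3 from [-1, 2, 3] -> [-1, 2]
  drop 3 from [-5, 3] -> [-5]
  drop 3 from [3, -1] -> [-1]
  satisfied 1 clause(s); 4 remain; assigned so far: [3]
unit clause [-5] forces x5=F; simplify:
  satisfied 1 clause(s); 3 remain; assigned so far: [3, 5]
unit clause [1] forces x1=T; simplify:
  drop -1 from [-1, 2] -> [2]
  drop -1 from [-1] -> [] (empty!)
  satisfied 1 clause(s); 2 remain; assigned so far: [1, 3, 5]
CONFLICT (empty clause)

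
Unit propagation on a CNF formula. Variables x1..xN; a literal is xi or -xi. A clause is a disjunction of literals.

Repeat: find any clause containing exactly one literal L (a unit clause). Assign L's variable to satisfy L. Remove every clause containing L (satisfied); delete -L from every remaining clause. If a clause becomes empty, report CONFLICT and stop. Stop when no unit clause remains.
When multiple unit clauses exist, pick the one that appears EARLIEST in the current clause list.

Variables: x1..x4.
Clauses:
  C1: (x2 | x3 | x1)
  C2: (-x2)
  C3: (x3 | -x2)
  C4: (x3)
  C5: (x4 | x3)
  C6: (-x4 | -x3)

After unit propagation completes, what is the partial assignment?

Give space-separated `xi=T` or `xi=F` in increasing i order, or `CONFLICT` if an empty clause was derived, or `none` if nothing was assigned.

unit clause [-2] forces x2=F; simplify:
  drop 2 from [2, 3, 1] -> [3, 1]
  satisfied 2 clause(s); 4 remain; assigned so far: [2]
unit clause [3] forces x3=T; simplify:
  drop -3 from [-4, -3] -> [-4]
  satisfied 3 clause(s); 1 remain; assigned so far: [2, 3]
unit clause [-4] forces x4=F; simplify:
  satisfied 1 clause(s); 0 remain; assigned so far: [2, 3, 4]

Answer: x2=F x3=T x4=F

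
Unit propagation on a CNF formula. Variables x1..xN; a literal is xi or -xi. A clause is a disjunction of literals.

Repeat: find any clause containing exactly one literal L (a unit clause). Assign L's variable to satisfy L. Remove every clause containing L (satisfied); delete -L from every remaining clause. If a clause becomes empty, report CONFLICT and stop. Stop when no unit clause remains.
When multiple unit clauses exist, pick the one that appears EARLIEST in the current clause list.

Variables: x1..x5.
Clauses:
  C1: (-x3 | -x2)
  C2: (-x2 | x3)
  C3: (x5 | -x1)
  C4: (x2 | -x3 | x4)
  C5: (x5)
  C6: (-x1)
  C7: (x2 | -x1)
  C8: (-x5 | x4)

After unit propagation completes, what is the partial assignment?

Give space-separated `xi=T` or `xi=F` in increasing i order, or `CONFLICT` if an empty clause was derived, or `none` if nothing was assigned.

Answer: x1=F x4=T x5=T

Derivation:
unit clause [5] forces x5=T; simplify:
  drop -5 from [-5, 4] -> [4]
  satisfied 2 clause(s); 6 remain; assigned so far: [5]
unit clause [-1] forces x1=F; simplify:
  satisfied 2 clause(s); 4 remain; assigned so far: [1, 5]
unit clause [4] forces x4=T; simplify:
  satisfied 2 clause(s); 2 remain; assigned so far: [1, 4, 5]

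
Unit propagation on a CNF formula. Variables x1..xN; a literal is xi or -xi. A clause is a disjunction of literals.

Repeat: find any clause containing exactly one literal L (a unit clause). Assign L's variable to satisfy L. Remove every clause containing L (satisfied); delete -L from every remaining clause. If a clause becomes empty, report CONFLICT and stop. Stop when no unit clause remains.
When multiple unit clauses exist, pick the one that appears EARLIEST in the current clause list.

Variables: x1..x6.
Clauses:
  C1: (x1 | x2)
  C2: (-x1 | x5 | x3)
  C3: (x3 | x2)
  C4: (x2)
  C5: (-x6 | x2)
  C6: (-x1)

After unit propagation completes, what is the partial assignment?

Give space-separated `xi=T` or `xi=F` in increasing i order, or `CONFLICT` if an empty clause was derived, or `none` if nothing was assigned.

Answer: x1=F x2=T

Derivation:
unit clause [2] forces x2=T; simplify:
  satisfied 4 clause(s); 2 remain; assigned so far: [2]
unit clause [-1] forces x1=F; simplify:
  satisfied 2 clause(s); 0 remain; assigned so far: [1, 2]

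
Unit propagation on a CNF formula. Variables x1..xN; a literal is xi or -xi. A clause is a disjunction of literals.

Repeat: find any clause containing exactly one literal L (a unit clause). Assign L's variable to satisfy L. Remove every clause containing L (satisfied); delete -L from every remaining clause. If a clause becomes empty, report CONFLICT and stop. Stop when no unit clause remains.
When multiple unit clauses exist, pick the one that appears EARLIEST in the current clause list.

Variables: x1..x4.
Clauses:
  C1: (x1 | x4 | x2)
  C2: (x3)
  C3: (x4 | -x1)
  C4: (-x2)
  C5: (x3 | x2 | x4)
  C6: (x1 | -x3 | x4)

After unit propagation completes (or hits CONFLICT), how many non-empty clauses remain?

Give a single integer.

Answer: 3

Derivation:
unit clause [3] forces x3=T; simplify:
  drop -3 from [1, -3, 4] -> [1, 4]
  satisfied 2 clause(s); 4 remain; assigned so far: [3]
unit clause [-2] forces x2=F; simplify:
  drop 2 from [1, 4, 2] -> [1, 4]
  satisfied 1 clause(s); 3 remain; assigned so far: [2, 3]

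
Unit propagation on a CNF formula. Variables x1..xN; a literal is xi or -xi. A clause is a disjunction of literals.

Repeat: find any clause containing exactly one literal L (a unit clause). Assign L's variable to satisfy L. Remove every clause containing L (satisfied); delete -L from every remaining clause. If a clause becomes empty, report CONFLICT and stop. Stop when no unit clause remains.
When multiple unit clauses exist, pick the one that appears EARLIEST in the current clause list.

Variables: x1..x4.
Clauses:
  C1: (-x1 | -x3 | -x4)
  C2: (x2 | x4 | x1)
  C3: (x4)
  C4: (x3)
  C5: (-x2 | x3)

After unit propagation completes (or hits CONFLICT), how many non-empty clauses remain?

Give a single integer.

unit clause [4] forces x4=T; simplify:
  drop -4 from [-1, -3, -4] -> [-1, -3]
  satisfied 2 clause(s); 3 remain; assigned so far: [4]
unit clause [3] forces x3=T; simplify:
  drop -3 from [-1, -3] -> [-1]
  satisfied 2 clause(s); 1 remain; assigned so far: [3, 4]
unit clause [-1] forces x1=F; simplify:
  satisfied 1 clause(s); 0 remain; assigned so far: [1, 3, 4]

Answer: 0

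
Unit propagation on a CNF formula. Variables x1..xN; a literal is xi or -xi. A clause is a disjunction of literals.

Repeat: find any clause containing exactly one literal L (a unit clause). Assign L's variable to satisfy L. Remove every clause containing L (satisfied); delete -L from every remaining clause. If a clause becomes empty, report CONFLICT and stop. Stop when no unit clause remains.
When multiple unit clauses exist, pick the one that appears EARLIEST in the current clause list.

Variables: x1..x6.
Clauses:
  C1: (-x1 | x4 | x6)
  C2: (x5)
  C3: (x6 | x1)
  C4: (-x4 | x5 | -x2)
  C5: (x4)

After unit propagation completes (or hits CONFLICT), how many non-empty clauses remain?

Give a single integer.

Answer: 1

Derivation:
unit clause [5] forces x5=T; simplify:
  satisfied 2 clause(s); 3 remain; assigned so far: [5]
unit clause [4] forces x4=T; simplify:
  satisfied 2 clause(s); 1 remain; assigned so far: [4, 5]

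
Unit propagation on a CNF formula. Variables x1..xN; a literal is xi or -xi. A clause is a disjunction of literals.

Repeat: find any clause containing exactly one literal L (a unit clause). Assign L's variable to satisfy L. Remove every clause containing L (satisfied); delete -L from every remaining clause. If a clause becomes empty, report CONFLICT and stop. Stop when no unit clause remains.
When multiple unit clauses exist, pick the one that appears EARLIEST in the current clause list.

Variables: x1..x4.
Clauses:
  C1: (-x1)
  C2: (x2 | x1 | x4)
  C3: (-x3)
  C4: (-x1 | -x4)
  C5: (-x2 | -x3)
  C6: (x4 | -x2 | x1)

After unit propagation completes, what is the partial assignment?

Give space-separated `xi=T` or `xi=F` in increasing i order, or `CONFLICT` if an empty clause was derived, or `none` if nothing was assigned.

Answer: x1=F x3=F

Derivation:
unit clause [-1] forces x1=F; simplify:
  drop 1 from [2, 1, 4] -> [2, 4]
  drop 1 from [4, -2, 1] -> [4, -2]
  satisfied 2 clause(s); 4 remain; assigned so far: [1]
unit clause [-3] forces x3=F; simplify:
  satisfied 2 clause(s); 2 remain; assigned so far: [1, 3]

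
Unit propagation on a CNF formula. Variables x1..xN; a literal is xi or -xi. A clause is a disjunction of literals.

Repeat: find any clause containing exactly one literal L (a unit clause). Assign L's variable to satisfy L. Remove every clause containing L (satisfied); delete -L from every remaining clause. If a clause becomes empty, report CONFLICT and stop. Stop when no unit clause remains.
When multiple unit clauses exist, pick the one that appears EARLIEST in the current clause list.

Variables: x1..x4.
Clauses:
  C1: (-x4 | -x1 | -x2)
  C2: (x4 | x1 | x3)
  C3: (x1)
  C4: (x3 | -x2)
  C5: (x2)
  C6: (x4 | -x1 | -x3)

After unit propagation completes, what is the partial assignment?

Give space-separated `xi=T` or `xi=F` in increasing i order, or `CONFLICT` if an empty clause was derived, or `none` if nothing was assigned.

unit clause [1] forces x1=T; simplify:
  drop -1 from [-4, -1, -2] -> [-4, -2]
  drop -1 from [4, -1, -3] -> [4, -3]
  satisfied 2 clause(s); 4 remain; assigned so far: [1]
unit clause [2] forces x2=T; simplify:
  drop -2 from [-4, -2] -> [-4]
  drop -2 from [3, -2] -> [3]
  satisfied 1 clause(s); 3 remain; assigned so far: [1, 2]
unit clause [-4] forces x4=F; simplify:
  drop 4 from [4, -3] -> [-3]
  satisfied 1 clause(s); 2 remain; assigned so far: [1, 2, 4]
unit clause [3] forces x3=T; simplify:
  drop -3 from [-3] -> [] (empty!)
  satisfied 1 clause(s); 1 remain; assigned so far: [1, 2, 3, 4]
CONFLICT (empty clause)

Answer: CONFLICT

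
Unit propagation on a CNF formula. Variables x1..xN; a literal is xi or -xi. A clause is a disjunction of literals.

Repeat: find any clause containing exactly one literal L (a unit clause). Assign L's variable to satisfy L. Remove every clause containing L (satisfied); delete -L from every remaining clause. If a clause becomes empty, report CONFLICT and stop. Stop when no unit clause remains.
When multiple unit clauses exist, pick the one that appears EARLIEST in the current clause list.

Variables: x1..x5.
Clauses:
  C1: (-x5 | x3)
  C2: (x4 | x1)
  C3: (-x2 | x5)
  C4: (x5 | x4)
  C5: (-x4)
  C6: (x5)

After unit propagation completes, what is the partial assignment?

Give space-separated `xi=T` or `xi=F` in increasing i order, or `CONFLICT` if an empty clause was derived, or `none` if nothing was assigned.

unit clause [-4] forces x4=F; simplify:
  drop 4 from [4, 1] -> [1]
  drop 4 from [5, 4] -> [5]
  satisfied 1 clause(s); 5 remain; assigned so far: [4]
unit clause [1] forces x1=T; simplify:
  satisfied 1 clause(s); 4 remain; assigned so far: [1, 4]
unit clause [5] forces x5=T; simplify:
  drop -5 from [-5, 3] -> [3]
  satisfied 3 clause(s); 1 remain; assigned so far: [1, 4, 5]
unit clause [3] forces x3=T; simplify:
  satisfied 1 clause(s); 0 remain; assigned so far: [1, 3, 4, 5]

Answer: x1=T x3=T x4=F x5=T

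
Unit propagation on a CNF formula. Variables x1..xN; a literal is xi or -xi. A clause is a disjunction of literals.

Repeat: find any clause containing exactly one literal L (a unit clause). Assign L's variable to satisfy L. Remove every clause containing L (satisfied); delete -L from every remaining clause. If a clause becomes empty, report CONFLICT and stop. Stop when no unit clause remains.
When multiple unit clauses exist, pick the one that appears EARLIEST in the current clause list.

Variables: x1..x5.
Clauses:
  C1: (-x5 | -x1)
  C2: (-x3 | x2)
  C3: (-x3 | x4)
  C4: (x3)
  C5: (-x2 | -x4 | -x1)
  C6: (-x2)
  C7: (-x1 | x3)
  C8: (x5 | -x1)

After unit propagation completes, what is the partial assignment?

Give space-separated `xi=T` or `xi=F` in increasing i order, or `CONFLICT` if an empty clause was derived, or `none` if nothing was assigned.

Answer: CONFLICT

Derivation:
unit clause [3] forces x3=T; simplify:
  drop -3 from [-3, 2] -> [2]
  drop -3 from [-3, 4] -> [4]
  satisfied 2 clause(s); 6 remain; assigned so far: [3]
unit clause [2] forces x2=T; simplify:
  drop -2 from [-2, -4, -1] -> [-4, -1]
  drop -2 from [-2] -> [] (empty!)
  satisfied 1 clause(s); 5 remain; assigned so far: [2, 3]
CONFLICT (empty clause)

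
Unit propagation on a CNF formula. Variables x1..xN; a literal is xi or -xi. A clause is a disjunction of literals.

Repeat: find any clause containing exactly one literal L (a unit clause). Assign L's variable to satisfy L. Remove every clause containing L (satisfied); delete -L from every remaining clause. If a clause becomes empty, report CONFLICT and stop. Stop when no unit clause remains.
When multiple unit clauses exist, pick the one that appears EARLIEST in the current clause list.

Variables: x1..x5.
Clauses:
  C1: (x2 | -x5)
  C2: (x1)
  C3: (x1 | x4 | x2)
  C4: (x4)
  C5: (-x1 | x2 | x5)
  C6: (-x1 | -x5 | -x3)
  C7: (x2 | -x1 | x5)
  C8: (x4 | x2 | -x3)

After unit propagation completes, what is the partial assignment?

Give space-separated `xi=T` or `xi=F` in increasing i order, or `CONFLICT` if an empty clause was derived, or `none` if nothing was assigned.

Answer: x1=T x4=T

Derivation:
unit clause [1] forces x1=T; simplify:
  drop -1 from [-1, 2, 5] -> [2, 5]
  drop -1 from [-1, -5, -3] -> [-5, -3]
  drop -1 from [2, -1, 5] -> [2, 5]
  satisfied 2 clause(s); 6 remain; assigned so far: [1]
unit clause [4] forces x4=T; simplify:
  satisfied 2 clause(s); 4 remain; assigned so far: [1, 4]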